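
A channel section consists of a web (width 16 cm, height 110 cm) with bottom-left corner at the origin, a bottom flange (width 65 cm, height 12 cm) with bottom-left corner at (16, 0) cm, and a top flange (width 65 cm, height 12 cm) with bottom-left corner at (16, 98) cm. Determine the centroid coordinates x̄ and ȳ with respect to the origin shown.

web: A = 16 × 110 = 1760.00, centroid at (8.00, 55.00).
bottom flange: A = 65 × 12 = 780.00, centroid at (48.50, 6.00).
top flange: A = 65 × 12 = 780.00, centroid at (48.50, 104.00).
ΣA = 3320.00 cm², ΣAx̄ = 89740.00 cm³, ΣAȳ = 182600.00 cm³.
x̄ = 89740.00/3320.00 = 27.03 cm; ȳ = 182600.00/3320.00 = 55.00 cm.

x̄ = 27.03 cm, ȳ = 55.00 cm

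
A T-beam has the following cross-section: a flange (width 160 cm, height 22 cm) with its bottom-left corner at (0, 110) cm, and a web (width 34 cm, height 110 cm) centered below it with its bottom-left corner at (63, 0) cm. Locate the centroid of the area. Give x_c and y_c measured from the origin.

Part | A | x̄ᵢ | ȳᵢ | A·x̄ᵢ | A·ȳᵢ
web | 3740.00 | 80.00 | 55.00 | 299200.00 | 205700.00
flange | 3520.00 | 80.00 | 121.00 | 281600.00 | 425920.00
Σ | 7260.00 |  |  | 580800.00 | 631620.00
x_c = 580800.00 / 7260.00 = 80.00 cm
y_c = 631620.00 / 7260.00 = 87.00 cm

x_c = 80.00 cm, y_c = 87.00 cm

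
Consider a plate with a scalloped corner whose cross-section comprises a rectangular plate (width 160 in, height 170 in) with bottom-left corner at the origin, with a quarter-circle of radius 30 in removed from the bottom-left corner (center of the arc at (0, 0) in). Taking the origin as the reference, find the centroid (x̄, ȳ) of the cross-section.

x̄ = 81.79 in, ȳ = 86.93 in

Part | A | x̄ᵢ | ȳᵢ | A·x̄ᵢ | A·ȳᵢ
plate | 27200.00 | 80.00 | 85.00 | 2176000.00 | 2312000.00
removed quarter-circle | -706.86 | 12.73 | 12.73 | -9000.00 | -9000.00
Σ | 26493.14 |  |  | 2167000.00 | 2303000.00
x̄ = 2167000.00 / 26493.14 = 81.79 in
ȳ = 2303000.00 / 26493.14 = 86.93 in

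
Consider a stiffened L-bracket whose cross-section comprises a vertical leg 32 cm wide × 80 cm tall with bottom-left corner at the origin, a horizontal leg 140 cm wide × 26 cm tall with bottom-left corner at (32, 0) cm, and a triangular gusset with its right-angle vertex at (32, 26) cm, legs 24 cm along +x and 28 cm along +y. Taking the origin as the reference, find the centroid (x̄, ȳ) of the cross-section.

vertical leg: A = 32 × 80 = 2560.00, centroid at (16.00, 40.00).
horizontal leg: A = 140 × 26 = 3640.00, centroid at (102.00, 13.00).
gusset: A = ½·24·28 = 336.00, centroid at (40.00, 35.33).
ΣA = 6536.00 cm²
ΣAx̄ = (2560.00)(16.00) + (3640.00)(102.00) + (336.00)(40.00) = 425680.00 cm³
ΣAȳ = (2560.00)(40.00) + (3640.00)(13.00) + (336.00)(35.33) = 161592.00 cm³
x̄ = 425680.00 / 6536.00 = 65.13 cm
ȳ = 161592.00 / 6536.00 = 24.72 cm

x̄ = 65.13 cm, ȳ = 24.72 cm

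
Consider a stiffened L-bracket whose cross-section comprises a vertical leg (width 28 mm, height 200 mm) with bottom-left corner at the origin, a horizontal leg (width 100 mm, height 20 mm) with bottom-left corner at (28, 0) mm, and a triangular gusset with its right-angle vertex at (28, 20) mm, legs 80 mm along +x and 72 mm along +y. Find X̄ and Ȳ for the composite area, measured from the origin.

X̄ = 37.39 mm, Ȳ = 67.44 mm

Part | A | x̄ᵢ | ȳᵢ | A·x̄ᵢ | A·ȳᵢ
vertical leg | 5600.00 | 14.00 | 100.00 | 78400.00 | 560000.00
horizontal leg | 2000.00 | 78.00 | 10.00 | 156000.00 | 20000.00
gusset | 2880.00 | 54.67 | 44.00 | 157440.00 | 126720.00
Σ | 10480.00 |  |  | 391840.00 | 706720.00
X̄ = 391840.00 / 10480.00 = 37.39 mm
Ȳ = 706720.00 / 10480.00 = 67.44 mm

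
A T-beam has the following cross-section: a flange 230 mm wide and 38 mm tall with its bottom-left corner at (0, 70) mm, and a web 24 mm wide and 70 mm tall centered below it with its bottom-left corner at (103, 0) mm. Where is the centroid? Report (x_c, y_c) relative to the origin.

Part | A | x̄ᵢ | ȳᵢ | A·x̄ᵢ | A·ȳᵢ
web | 1680.00 | 115.00 | 35.00 | 193200.00 | 58800.00
flange | 8740.00 | 115.00 | 89.00 | 1005100.00 | 777860.00
Σ | 10420.00 |  |  | 1198300.00 | 836660.00
x_c = 1198300.00 / 10420.00 = 115.00 mm
y_c = 836660.00 / 10420.00 = 80.29 mm

x_c = 115.00 mm, y_c = 80.29 mm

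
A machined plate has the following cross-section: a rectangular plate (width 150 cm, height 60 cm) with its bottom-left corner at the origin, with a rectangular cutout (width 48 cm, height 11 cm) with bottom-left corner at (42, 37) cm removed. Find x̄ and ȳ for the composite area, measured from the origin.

x̄ = 75.56 cm, ȳ = 29.22 cm

Part | A | x̄ᵢ | ȳᵢ | A·x̄ᵢ | A·ȳᵢ
plate | 9000.00 | 75.00 | 30.00 | 675000.00 | 270000.00
hole | -528.00 | 66.00 | 42.50 | -34848.00 | -22440.00
Σ | 8472.00 |  |  | 640152.00 | 247560.00
x̄ = 640152.00 / 8472.00 = 75.56 cm
ȳ = 247560.00 / 8472.00 = 29.22 cm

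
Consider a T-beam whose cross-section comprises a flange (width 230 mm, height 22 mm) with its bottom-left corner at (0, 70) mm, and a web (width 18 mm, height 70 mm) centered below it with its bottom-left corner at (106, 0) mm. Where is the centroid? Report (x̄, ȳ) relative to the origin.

web: A = 18 × 70 = 1260.00, centroid at (115.00, 35.00).
flange: A = 230 × 22 = 5060.00, centroid at (115.00, 81.00).
ΣA = 6320.00 mm², ΣAx̄ = 726800.00 mm³, ΣAȳ = 453960.00 mm³.
x̄ = 726800.00/6320.00 = 115.00 mm; ȳ = 453960.00/6320.00 = 71.83 mm.

x̄ = 115.00 mm, ȳ = 71.83 mm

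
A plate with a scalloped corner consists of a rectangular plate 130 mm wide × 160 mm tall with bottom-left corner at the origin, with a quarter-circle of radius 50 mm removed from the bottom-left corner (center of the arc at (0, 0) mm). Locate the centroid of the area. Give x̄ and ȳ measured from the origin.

plate: A = 130 × 160 = 20800.00, centroid at (65.00, 80.00).
removed quarter-circle: A = −¼π·50² = -1963.50, centroid at (21.22, 21.22).
ΣA = 18836.50 mm²
ΣAx̄ = (20800.00)(65.00) + (-1963.50)(21.22) = 1310333.33 mm³
ΣAȳ = (20800.00)(80.00) + (-1963.50)(21.22) = 1622333.33 mm³
x̄ = 1310333.33 / 18836.50 = 69.56 mm
ȳ = 1622333.33 / 18836.50 = 86.13 mm

x̄ = 69.56 mm, ȳ = 86.13 mm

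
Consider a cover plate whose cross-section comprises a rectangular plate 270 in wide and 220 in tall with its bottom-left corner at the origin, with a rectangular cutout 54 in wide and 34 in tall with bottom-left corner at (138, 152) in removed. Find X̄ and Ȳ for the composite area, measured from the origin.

plate: A = 270 × 220 = 59400.00, centroid at (135.00, 110.00).
hole: A = −(54 × 34) = -1836.00, centroid at (165.00, 169.00).
ΣA = 57564.00 in², ΣAX̄ = 7716060.00 in³, ΣAȲ = 6223716.00 in³.
X̄ = 7716060.00/57564.00 = 134.04 in; Ȳ = 6223716.00/57564.00 = 108.12 in.

X̄ = 134.04 in, Ȳ = 108.12 in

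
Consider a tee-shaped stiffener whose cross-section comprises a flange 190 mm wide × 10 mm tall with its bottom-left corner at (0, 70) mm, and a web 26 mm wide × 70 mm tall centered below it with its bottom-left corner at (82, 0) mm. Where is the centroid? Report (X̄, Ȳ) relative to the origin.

web: A = 26 × 70 = 1820.00, centroid at (95.00, 35.00).
flange: A = 190 × 10 = 1900.00, centroid at (95.00, 75.00).
ΣA = 3720.00 mm²
ΣAX̄ = (1820.00)(95.00) + (1900.00)(95.00) = 353400.00 mm³
ΣAȲ = (1820.00)(35.00) + (1900.00)(75.00) = 206200.00 mm³
X̄ = 353400.00 / 3720.00 = 95.00 mm
Ȳ = 206200.00 / 3720.00 = 55.43 mm

X̄ = 95.00 mm, Ȳ = 55.43 mm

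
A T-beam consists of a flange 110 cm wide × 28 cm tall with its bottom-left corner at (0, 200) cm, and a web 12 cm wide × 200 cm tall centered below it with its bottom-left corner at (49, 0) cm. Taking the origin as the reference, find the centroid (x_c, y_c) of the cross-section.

x_c = 55.00 cm, y_c = 164.07 cm

web: A = 12 × 200 = 2400.00, centroid at (55.00, 100.00).
flange: A = 110 × 28 = 3080.00, centroid at (55.00, 214.00).
ΣA = 5480.00 cm², ΣAx_c = 301400.00 cm³, ΣAy_c = 899120.00 cm³.
x_c = 301400.00/5480.00 = 55.00 cm; y_c = 899120.00/5480.00 = 164.07 cm.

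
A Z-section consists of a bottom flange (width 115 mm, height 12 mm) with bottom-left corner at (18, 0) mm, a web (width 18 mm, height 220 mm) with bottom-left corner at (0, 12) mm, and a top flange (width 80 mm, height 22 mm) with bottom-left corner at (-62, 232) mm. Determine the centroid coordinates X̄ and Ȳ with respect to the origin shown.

bottom flange: A = 115 × 12 = 1380.00, centroid at (75.50, 6.00).
web: A = 18 × 220 = 3960.00, centroid at (9.00, 122.00).
top flange: A = 80 × 22 = 1760.00, centroid at (-22.00, 243.00).
ΣA = 7100.00 mm²
ΣAX̄ = (1380.00)(75.50) + (3960.00)(9.00) + (1760.00)(-22.00) = 101110.00 mm³
ΣAȲ = (1380.00)(6.00) + (3960.00)(122.00) + (1760.00)(243.00) = 919080.00 mm³
X̄ = 101110.00 / 7100.00 = 14.24 mm
Ȳ = 919080.00 / 7100.00 = 129.45 mm

X̄ = 14.24 mm, Ȳ = 129.45 mm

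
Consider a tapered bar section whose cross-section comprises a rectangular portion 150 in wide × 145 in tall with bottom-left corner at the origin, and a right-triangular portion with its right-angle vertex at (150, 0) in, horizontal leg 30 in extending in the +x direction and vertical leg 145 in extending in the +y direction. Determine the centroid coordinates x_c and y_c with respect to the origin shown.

x_c = 82.73 in, y_c = 70.30 in

rectangular portion: A = 150 × 145 = 21750.00, centroid at (75.00, 72.50).
triangular portion: A = ½·30·145 = 2175.00, centroid at (160.00, 48.33).
ΣA = 23925.00 in², ΣAx_c = 1979250.00 in³, ΣAy_c = 1682000.00 in³.
x_c = 1979250.00/23925.00 = 82.73 in; y_c = 1682000.00/23925.00 = 70.30 in.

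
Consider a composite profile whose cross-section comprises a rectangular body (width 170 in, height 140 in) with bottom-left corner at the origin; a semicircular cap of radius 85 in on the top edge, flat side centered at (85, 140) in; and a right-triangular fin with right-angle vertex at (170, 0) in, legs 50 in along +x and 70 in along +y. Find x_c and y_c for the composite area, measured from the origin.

Part | A | x̄ᵢ | ȳᵢ | A·x̄ᵢ | A·ȳᵢ
rectangular body | 23800.00 | 85.00 | 70.00 | 2023000.00 | 1666000.00
semicircular top | 11349.00 | 85.00 | 176.08 | 964665.29 | 1998277.15
triangular fin | 1750.00 | 186.67 | 23.33 | 326666.67 | 40833.33
Σ | 36899.00 |  |  | 3314331.96 | 3705110.48
x_c = 3314331.96 / 36899.00 = 89.82 in
y_c = 3705110.48 / 36899.00 = 100.41 in

x_c = 89.82 in, y_c = 100.41 in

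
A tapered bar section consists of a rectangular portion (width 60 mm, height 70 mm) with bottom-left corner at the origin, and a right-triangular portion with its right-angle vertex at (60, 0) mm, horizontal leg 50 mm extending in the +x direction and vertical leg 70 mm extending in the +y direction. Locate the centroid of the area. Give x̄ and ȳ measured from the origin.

x̄ = 43.73 mm, ȳ = 31.57 mm

rectangular portion: A = 60 × 70 = 4200.00, centroid at (30.00, 35.00).
triangular portion: A = ½·50·70 = 1750.00, centroid at (76.67, 23.33).
ΣA = 5950.00 mm², ΣAx̄ = 260166.67 mm³, ΣAȳ = 187833.33 mm³.
x̄ = 260166.67/5950.00 = 43.73 mm; ȳ = 187833.33/5950.00 = 31.57 mm.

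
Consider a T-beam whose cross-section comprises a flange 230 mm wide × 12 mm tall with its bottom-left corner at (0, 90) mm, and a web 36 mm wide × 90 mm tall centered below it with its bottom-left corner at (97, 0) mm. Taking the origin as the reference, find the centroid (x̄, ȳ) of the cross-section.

x̄ = 115.00 mm, ȳ = 68.46 mm

web: A = 36 × 90 = 3240.00, centroid at (115.00, 45.00).
flange: A = 230 × 12 = 2760.00, centroid at (115.00, 96.00).
ΣA = 6000.00 mm²
ΣAx̄ = (3240.00)(115.00) + (2760.00)(115.00) = 690000.00 mm³
ΣAȳ = (3240.00)(45.00) + (2760.00)(96.00) = 410760.00 mm³
x̄ = 690000.00 / 6000.00 = 115.00 mm
ȳ = 410760.00 / 6000.00 = 68.46 mm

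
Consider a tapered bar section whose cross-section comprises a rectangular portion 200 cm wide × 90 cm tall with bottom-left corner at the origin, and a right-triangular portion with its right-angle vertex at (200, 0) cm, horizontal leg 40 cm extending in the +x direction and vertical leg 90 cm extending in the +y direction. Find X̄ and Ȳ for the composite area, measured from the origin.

X̄ = 110.30 cm, Ȳ = 43.64 cm

Part | A | x̄ᵢ | ȳᵢ | A·x̄ᵢ | A·ȳᵢ
rectangular portion | 18000.00 | 100.00 | 45.00 | 1800000.00 | 810000.00
triangular portion | 1800.00 | 213.33 | 30.00 | 384000.00 | 54000.00
Σ | 19800.00 |  |  | 2184000.00 | 864000.00
X̄ = 2184000.00 / 19800.00 = 110.30 cm
Ȳ = 864000.00 / 19800.00 = 43.64 cm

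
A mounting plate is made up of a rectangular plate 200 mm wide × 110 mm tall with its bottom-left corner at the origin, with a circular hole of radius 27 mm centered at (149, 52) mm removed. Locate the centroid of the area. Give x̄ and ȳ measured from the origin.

Part | A | x̄ᵢ | ȳᵢ | A·x̄ᵢ | A·ȳᵢ
plate | 22000.00 | 100.00 | 55.00 | 2200000.00 | 1210000.00
hole | -2290.22 | 149.00 | 52.00 | -341242.94 | -119091.49
Σ | 19709.78 |  |  | 1858757.06 | 1090908.51
x̄ = 1858757.06 / 19709.78 = 94.31 mm
ȳ = 1090908.51 / 19709.78 = 55.35 mm

x̄ = 94.31 mm, ȳ = 55.35 mm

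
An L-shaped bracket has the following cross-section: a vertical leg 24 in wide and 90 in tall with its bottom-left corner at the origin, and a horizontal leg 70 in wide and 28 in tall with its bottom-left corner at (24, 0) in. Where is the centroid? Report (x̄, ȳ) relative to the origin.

x̄ = 34.36 in, ȳ = 30.25 in

vertical leg: A = 24 × 90 = 2160.00, centroid at (12.00, 45.00).
horizontal leg: A = 70 × 28 = 1960.00, centroid at (59.00, 14.00).
ΣA = 4120.00 in²
ΣAx̄ = (2160.00)(12.00) + (1960.00)(59.00) = 141560.00 in³
ΣAȳ = (2160.00)(45.00) + (1960.00)(14.00) = 124640.00 in³
x̄ = 141560.00 / 4120.00 = 34.36 in
ȳ = 124640.00 / 4120.00 = 30.25 in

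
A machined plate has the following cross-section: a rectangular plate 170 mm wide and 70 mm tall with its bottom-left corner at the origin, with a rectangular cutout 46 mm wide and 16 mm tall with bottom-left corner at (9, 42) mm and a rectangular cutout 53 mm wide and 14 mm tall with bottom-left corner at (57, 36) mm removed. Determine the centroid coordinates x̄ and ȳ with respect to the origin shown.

plate: A = 170 × 70 = 11900.00, centroid at (85.00, 35.00).
hole 1: A = −(46 × 16) = -736.00, centroid at (32.00, 50.00).
hole 2: A = −(53 × 14) = -742.00, centroid at (83.50, 43.00).
ΣA = 10422.00 mm², ΣAx̄ = 925991.00 mm³, ΣAȳ = 347794.00 mm³.
x̄ = 925991.00/10422.00 = 88.85 mm; ȳ = 347794.00/10422.00 = 33.37 mm.

x̄ = 88.85 mm, ȳ = 33.37 mm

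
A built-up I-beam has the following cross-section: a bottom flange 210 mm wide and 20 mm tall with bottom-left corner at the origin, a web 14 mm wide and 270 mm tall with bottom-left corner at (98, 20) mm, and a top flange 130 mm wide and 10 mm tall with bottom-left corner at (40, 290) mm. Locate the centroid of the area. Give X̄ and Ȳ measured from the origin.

X̄ = 105.00 mm, Ȳ = 108.99 mm

bottom flange: A = 210 × 20 = 4200.00, centroid at (105.00, 10.00).
web: A = 14 × 270 = 3780.00, centroid at (105.00, 155.00).
top flange: A = 130 × 10 = 1300.00, centroid at (105.00, 295.00).
ΣA = 9280.00 mm², ΣAX̄ = 974400.00 mm³, ΣAȲ = 1011400.00 mm³.
X̄ = 974400.00/9280.00 = 105.00 mm; Ȳ = 1011400.00/9280.00 = 108.99 mm.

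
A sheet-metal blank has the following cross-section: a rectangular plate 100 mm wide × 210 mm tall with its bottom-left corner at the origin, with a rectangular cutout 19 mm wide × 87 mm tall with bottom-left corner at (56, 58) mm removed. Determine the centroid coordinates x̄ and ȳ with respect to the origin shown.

x̄ = 48.68 mm, ȳ = 105.30 mm

plate: A = 100 × 210 = 21000.00, centroid at (50.00, 105.00).
hole: A = −(19 × 87) = -1653.00, centroid at (65.50, 101.50).
ΣA = 19347.00 mm²
ΣAx̄ = (21000.00)(50.00) + (-1653.00)(65.50) = 941728.50 mm³
ΣAȳ = (21000.00)(105.00) + (-1653.00)(101.50) = 2037220.50 mm³
x̄ = 941728.50 / 19347.00 = 48.68 mm
ȳ = 2037220.50 / 19347.00 = 105.30 mm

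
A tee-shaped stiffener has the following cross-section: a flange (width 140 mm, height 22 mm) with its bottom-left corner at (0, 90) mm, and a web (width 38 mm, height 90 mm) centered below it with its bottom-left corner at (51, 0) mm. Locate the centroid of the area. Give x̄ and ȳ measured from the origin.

web: A = 38 × 90 = 3420.00, centroid at (70.00, 45.00).
flange: A = 140 × 22 = 3080.00, centroid at (70.00, 101.00).
ΣA = 6500.00 mm²
ΣAx̄ = (3420.00)(70.00) + (3080.00)(70.00) = 455000.00 mm³
ΣAȳ = (3420.00)(45.00) + (3080.00)(101.00) = 464980.00 mm³
x̄ = 455000.00 / 6500.00 = 70.00 mm
ȳ = 464980.00 / 6500.00 = 71.54 mm

x̄ = 70.00 mm, ȳ = 71.54 mm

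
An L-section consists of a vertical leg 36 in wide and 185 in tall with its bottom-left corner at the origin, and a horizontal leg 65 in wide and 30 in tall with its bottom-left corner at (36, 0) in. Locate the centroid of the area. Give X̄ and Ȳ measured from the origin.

X̄ = 29.44 in, Ȳ = 74.95 in

vertical leg: A = 36 × 185 = 6660.00, centroid at (18.00, 92.50).
horizontal leg: A = 65 × 30 = 1950.00, centroid at (68.50, 15.00).
ΣA = 8610.00 in², ΣAX̄ = 253455.00 in³, ΣAȲ = 645300.00 in³.
X̄ = 253455.00/8610.00 = 29.44 in; Ȳ = 645300.00/8610.00 = 74.95 in.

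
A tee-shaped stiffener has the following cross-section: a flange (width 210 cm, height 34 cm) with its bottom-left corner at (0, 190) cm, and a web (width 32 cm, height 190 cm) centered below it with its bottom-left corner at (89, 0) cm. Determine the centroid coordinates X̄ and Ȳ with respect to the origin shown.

X̄ = 105.00 cm, Ȳ = 155.49 cm

web: A = 32 × 190 = 6080.00, centroid at (105.00, 95.00).
flange: A = 210 × 34 = 7140.00, centroid at (105.00, 207.00).
ΣA = 13220.00 cm², ΣAX̄ = 1388100.00 cm³, ΣAȲ = 2055580.00 cm³.
X̄ = 1388100.00/13220.00 = 105.00 cm; Ȳ = 2055580.00/13220.00 = 155.49 cm.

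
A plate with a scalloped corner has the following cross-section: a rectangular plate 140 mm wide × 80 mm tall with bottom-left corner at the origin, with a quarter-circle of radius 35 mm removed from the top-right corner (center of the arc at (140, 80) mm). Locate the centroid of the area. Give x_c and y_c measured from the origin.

plate: A = 140 × 80 = 11200.00, centroid at (70.00, 40.00).
removed quarter-circle: A = −¼π·35² = -962.11, centroid at (125.15, 65.15).
ΣA = 10237.89 mm²
ΣAx_c = (11200.00)(70.00) + (-962.11)(125.15) = 663595.88 mm³
ΣAy_c = (11200.00)(40.00) + (-962.11)(65.15) = 385322.65 mm³
x_c = 663595.88 / 10237.89 = 64.82 mm
y_c = 385322.65 / 10237.89 = 37.64 mm

x_c = 64.82 mm, y_c = 37.64 mm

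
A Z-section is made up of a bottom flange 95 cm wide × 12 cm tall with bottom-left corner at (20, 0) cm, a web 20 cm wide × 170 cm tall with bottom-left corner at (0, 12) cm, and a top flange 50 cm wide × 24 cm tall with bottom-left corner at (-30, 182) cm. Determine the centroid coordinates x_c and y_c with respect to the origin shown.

bottom flange: A = 95 × 12 = 1140.00, centroid at (67.50, 6.00).
web: A = 20 × 170 = 3400.00, centroid at (10.00, 97.00).
top flange: A = 50 × 24 = 1200.00, centroid at (-5.00, 194.00).
ΣA = 5740.00 cm², ΣAx_c = 104950.00 cm³, ΣAy_c = 569440.00 cm³.
x_c = 104950.00/5740.00 = 18.28 cm; y_c = 569440.00/5740.00 = 99.21 cm.

x_c = 18.28 cm, y_c = 99.21 cm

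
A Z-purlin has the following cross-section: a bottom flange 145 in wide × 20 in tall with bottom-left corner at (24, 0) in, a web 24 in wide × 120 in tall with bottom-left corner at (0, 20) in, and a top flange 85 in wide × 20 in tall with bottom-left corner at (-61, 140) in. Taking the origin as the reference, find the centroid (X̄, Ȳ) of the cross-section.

X̄ = 37.83 in, Ȳ = 68.77 in

Part | A | x̄ᵢ | ȳᵢ | A·x̄ᵢ | A·ȳᵢ
bottom flange | 2900.00 | 96.50 | 10.00 | 279850.00 | 29000.00
web | 2880.00 | 12.00 | 80.00 | 34560.00 | 230400.00
top flange | 1700.00 | -18.50 | 150.00 | -31450.00 | 255000.00
Σ | 7480.00 |  |  | 282960.00 | 514400.00
X̄ = 282960.00 / 7480.00 = 37.83 in
Ȳ = 514400.00 / 7480.00 = 68.77 in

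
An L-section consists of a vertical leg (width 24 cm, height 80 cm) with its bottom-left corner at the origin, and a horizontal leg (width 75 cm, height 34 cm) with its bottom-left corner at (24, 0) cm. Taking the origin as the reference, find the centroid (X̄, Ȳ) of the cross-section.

X̄ = 40.24 cm, Ȳ = 26.88 cm

vertical leg: A = 24 × 80 = 1920.00, centroid at (12.00, 40.00).
horizontal leg: A = 75 × 34 = 2550.00, centroid at (61.50, 17.00).
ΣA = 4470.00 cm², ΣAX̄ = 179865.00 cm³, ΣAȲ = 120150.00 cm³.
X̄ = 179865.00/4470.00 = 40.24 cm; Ȳ = 120150.00/4470.00 = 26.88 cm.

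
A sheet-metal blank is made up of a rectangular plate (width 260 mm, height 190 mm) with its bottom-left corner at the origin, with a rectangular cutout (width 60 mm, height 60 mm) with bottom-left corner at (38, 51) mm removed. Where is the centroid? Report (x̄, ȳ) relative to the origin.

x̄ = 134.87 mm, ȳ = 96.10 mm

plate: A = 260 × 190 = 49400.00, centroid at (130.00, 95.00).
hole: A = −(60 × 60) = -3600.00, centroid at (68.00, 81.00).
ΣA = 45800.00 mm²
ΣAx̄ = (49400.00)(130.00) + (-3600.00)(68.00) = 6177200.00 mm³
ΣAȳ = (49400.00)(95.00) + (-3600.00)(81.00) = 4401400.00 mm³
x̄ = 6177200.00 / 45800.00 = 134.87 mm
ȳ = 4401400.00 / 45800.00 = 96.10 mm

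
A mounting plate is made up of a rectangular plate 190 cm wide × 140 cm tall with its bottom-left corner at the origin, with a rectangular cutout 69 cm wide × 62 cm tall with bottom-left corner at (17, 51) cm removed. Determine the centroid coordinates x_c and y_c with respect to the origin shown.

plate: A = 190 × 140 = 26600.00, centroid at (95.00, 70.00).
hole: A = −(69 × 62) = -4278.00, centroid at (51.50, 82.00).
ΣA = 22322.00 cm²
ΣAx_c = (26600.00)(95.00) + (-4278.00)(51.50) = 2306683.00 cm³
ΣAy_c = (26600.00)(70.00) + (-4278.00)(82.00) = 1511204.00 cm³
x_c = 2306683.00 / 22322.00 = 103.34 cm
y_c = 1511204.00 / 22322.00 = 67.70 cm

x_c = 103.34 cm, y_c = 67.70 cm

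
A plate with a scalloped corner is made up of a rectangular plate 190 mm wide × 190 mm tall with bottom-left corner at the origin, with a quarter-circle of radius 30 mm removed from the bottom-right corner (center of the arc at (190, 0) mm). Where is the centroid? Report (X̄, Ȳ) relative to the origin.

plate: A = 190 × 190 = 36100.00, centroid at (95.00, 95.00).
removed quarter-circle: A = −¼π·30² = -706.86, centroid at (177.27, 12.73).
ΣA = 35393.14 mm²
ΣAX̄ = (36100.00)(95.00) + (-706.86)(177.27) = 3304196.91 mm³
ΣAȲ = (36100.00)(95.00) + (-706.86)(12.73) = 3420500.00 mm³
X̄ = 3304196.91 / 35393.14 = 93.36 mm
Ȳ = 3420500.00 / 35393.14 = 96.64 mm

X̄ = 93.36 mm, Ȳ = 96.64 mm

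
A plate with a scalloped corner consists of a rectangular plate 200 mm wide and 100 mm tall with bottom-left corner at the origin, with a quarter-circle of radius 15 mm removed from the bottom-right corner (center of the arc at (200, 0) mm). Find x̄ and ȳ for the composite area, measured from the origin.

x̄ = 99.17 mm, ȳ = 50.39 mm

plate: A = 200 × 100 = 20000.00, centroid at (100.00, 50.00).
removed quarter-circle: A = −¼π·15² = -176.71, centroid at (193.63, 6.37).
ΣA = 19823.29 mm², ΣAx̄ = 1965782.08 mm³, ΣAȳ = 998875.00 mm³.
x̄ = 1965782.08/19823.29 = 99.17 mm; ȳ = 998875.00/19823.29 = 50.39 mm.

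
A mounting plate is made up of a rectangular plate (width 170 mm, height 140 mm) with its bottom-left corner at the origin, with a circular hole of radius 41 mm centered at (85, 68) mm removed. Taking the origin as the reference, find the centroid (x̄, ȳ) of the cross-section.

x̄ = 85.00 mm, ȳ = 70.57 mm

plate: A = 170 × 140 = 23800.00, centroid at (85.00, 70.00).
hole: A = −π·41² = -5281.02, centroid at (85.00, 68.00).
ΣA = 18518.98 mm²
ΣAx̄ = (23800.00)(85.00) + (-5281.02)(85.00) = 1574113.53 mm³
ΣAȳ = (23800.00)(70.00) + (-5281.02)(68.00) = 1306890.83 mm³
x̄ = 1574113.53 / 18518.98 = 85.00 mm
ȳ = 1306890.83 / 18518.98 = 70.57 mm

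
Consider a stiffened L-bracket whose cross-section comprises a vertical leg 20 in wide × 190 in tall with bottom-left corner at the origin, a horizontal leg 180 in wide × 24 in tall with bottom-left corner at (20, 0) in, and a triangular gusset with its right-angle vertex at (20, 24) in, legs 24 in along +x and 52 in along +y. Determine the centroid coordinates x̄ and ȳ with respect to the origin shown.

Part | A | x̄ᵢ | ȳᵢ | A·x̄ᵢ | A·ȳᵢ
vertical leg | 3800.00 | 10.00 | 95.00 | 38000.00 | 361000.00
horizontal leg | 4320.00 | 110.00 | 12.00 | 475200.00 | 51840.00
gusset | 624.00 | 28.00 | 41.33 | 17472.00 | 25792.00
Σ | 8744.00 |  |  | 530672.00 | 438632.00
x̄ = 530672.00 / 8744.00 = 60.69 in
ȳ = 438632.00 / 8744.00 = 50.16 in

x̄ = 60.69 in, ȳ = 50.16 in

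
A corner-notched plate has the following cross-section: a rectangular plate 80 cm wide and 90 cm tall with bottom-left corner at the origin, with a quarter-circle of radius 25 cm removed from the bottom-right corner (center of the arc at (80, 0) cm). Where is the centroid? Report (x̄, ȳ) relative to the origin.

plate: A = 80 × 90 = 7200.00, centroid at (40.00, 45.00).
removed quarter-circle: A = −¼π·25² = -490.87, centroid at (69.39, 10.61).
ΣA = 6709.13 cm²
ΣAx̄ = (7200.00)(40.00) + (-490.87)(69.39) = 253938.43 cm³
ΣAȳ = (7200.00)(45.00) + (-490.87)(10.61) = 318791.67 cm³
x̄ = 253938.43 / 6709.13 = 37.85 cm
ȳ = 318791.67 / 6709.13 = 47.52 cm

x̄ = 37.85 cm, ȳ = 47.52 cm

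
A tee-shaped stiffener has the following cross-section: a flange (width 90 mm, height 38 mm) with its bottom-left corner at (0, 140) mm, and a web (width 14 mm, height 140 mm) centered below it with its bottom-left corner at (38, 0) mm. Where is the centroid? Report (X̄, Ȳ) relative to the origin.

web: A = 14 × 140 = 1960.00, centroid at (45.00, 70.00).
flange: A = 90 × 38 = 3420.00, centroid at (45.00, 159.00).
ΣA = 5380.00 mm², ΣAX̄ = 242100.00 mm³, ΣAȲ = 680980.00 mm³.
X̄ = 242100.00/5380.00 = 45.00 mm; Ȳ = 680980.00/5380.00 = 126.58 mm.

X̄ = 45.00 mm, Ȳ = 126.58 mm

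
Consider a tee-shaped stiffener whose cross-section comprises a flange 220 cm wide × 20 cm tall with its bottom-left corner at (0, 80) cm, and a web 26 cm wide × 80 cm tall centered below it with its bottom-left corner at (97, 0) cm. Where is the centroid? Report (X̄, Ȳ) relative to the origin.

X̄ = 110.00 cm, Ȳ = 73.95 cm

web: A = 26 × 80 = 2080.00, centroid at (110.00, 40.00).
flange: A = 220 × 20 = 4400.00, centroid at (110.00, 90.00).
ΣA = 6480.00 cm²
ΣAX̄ = (2080.00)(110.00) + (4400.00)(110.00) = 712800.00 cm³
ΣAȲ = (2080.00)(40.00) + (4400.00)(90.00) = 479200.00 cm³
X̄ = 712800.00 / 6480.00 = 110.00 cm
Ȳ = 479200.00 / 6480.00 = 73.95 cm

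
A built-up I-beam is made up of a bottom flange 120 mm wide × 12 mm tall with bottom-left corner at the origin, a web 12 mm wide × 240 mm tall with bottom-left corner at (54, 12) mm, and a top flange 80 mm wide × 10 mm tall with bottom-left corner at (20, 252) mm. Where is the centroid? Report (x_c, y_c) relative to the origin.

bottom flange: A = 120 × 12 = 1440.00, centroid at (60.00, 6.00).
web: A = 12 × 240 = 2880.00, centroid at (60.00, 132.00).
top flange: A = 80 × 10 = 800.00, centroid at (60.00, 257.00).
ΣA = 5120.00 mm²
ΣAx_c = (1440.00)(60.00) + (2880.00)(60.00) + (800.00)(60.00) = 307200.00 mm³
ΣAy_c = (1440.00)(6.00) + (2880.00)(132.00) + (800.00)(257.00) = 594400.00 mm³
x_c = 307200.00 / 5120.00 = 60.00 mm
y_c = 594400.00 / 5120.00 = 116.09 mm

x_c = 60.00 mm, y_c = 116.09 mm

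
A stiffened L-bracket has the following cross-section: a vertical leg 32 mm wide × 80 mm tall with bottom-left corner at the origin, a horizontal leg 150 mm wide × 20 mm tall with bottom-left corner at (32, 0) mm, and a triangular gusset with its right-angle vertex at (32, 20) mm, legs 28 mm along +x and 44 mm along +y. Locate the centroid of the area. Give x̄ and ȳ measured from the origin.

x̄ = 62.73 mm, ȳ = 24.90 mm

vertical leg: A = 32 × 80 = 2560.00, centroid at (16.00, 40.00).
horizontal leg: A = 150 × 20 = 3000.00, centroid at (107.00, 10.00).
gusset: A = ½·28·44 = 616.00, centroid at (41.33, 34.67).
ΣA = 6176.00 mm²
ΣAx̄ = (2560.00)(16.00) + (3000.00)(107.00) + (616.00)(41.33) = 387421.33 mm³
ΣAȳ = (2560.00)(40.00) + (3000.00)(10.00) + (616.00)(34.67) = 153754.67 mm³
x̄ = 387421.33 / 6176.00 = 62.73 mm
ȳ = 153754.67 / 6176.00 = 24.90 mm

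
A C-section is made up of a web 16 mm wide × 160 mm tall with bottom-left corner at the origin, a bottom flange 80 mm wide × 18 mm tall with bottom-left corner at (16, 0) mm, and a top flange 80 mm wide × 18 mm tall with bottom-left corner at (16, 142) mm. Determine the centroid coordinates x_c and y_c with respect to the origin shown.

x_c = 33.41 mm, y_c = 80.00 mm

web: A = 16 × 160 = 2560.00, centroid at (8.00, 80.00).
bottom flange: A = 80 × 18 = 1440.00, centroid at (56.00, 9.00).
top flange: A = 80 × 18 = 1440.00, centroid at (56.00, 151.00).
ΣA = 5440.00 mm²
ΣAx_c = (2560.00)(8.00) + (1440.00)(56.00) + (1440.00)(56.00) = 181760.00 mm³
ΣAy_c = (2560.00)(80.00) + (1440.00)(9.00) + (1440.00)(151.00) = 435200.00 mm³
x_c = 181760.00 / 5440.00 = 33.41 mm
y_c = 435200.00 / 5440.00 = 80.00 mm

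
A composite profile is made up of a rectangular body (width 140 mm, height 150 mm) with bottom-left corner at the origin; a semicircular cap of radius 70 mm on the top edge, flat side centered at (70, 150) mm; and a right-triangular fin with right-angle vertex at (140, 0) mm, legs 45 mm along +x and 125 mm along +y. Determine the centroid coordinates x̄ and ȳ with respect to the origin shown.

x̄ = 77.59 mm, ȳ = 97.60 mm

rectangular body: A = 140 × 150 = 21000.00, centroid at (70.00, 75.00).
semicircular top: A = ½π·70² = 7696.90, centroid at (70.00, 179.71).
triangular fin: A = ½·45·125 = 2812.50, centroid at (155.00, 41.67).
ΣA = 31509.40 mm²
ΣAx̄ = (21000.00)(70.00) + (7696.90)(70.00) + (2812.50)(155.00) = 2444720.64 mm³
ΣAȳ = (21000.00)(75.00) + (7696.90)(179.71) + (2812.50)(41.67) = 3075389.47 mm³
x̄ = 2444720.64 / 31509.40 = 77.59 mm
ȳ = 3075389.47 / 31509.40 = 97.60 mm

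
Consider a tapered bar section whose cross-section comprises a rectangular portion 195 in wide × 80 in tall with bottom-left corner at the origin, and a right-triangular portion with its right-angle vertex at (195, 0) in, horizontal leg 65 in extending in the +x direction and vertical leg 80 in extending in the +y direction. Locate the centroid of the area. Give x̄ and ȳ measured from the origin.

rectangular portion: A = 195 × 80 = 15600.00, centroid at (97.50, 40.00).
triangular portion: A = ½·65·80 = 2600.00, centroid at (216.67, 26.67).
ΣA = 18200.00 in²
ΣAx̄ = (15600.00)(97.50) + (2600.00)(216.67) = 2084333.33 in³
ΣAȳ = (15600.00)(40.00) + (2600.00)(26.67) = 693333.33 in³
x̄ = 2084333.33 / 18200.00 = 114.52 in
ȳ = 693333.33 / 18200.00 = 38.10 in

x̄ = 114.52 in, ȳ = 38.10 in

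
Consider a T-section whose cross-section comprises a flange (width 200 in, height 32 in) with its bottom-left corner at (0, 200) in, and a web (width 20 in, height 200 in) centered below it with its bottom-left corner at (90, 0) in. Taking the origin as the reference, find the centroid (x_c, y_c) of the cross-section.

x_c = 100.00 in, y_c = 171.38 in

web: A = 20 × 200 = 4000.00, centroid at (100.00, 100.00).
flange: A = 200 × 32 = 6400.00, centroid at (100.00, 216.00).
ΣA = 10400.00 in²
ΣAx_c = (4000.00)(100.00) + (6400.00)(100.00) = 1040000.00 in³
ΣAy_c = (4000.00)(100.00) + (6400.00)(216.00) = 1782400.00 in³
x_c = 1040000.00 / 10400.00 = 100.00 in
y_c = 1782400.00 / 10400.00 = 171.38 in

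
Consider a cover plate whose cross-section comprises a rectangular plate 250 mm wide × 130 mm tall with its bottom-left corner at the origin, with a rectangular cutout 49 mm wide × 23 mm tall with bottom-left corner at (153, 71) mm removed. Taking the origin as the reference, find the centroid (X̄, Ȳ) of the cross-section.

Part | A | x̄ᵢ | ȳᵢ | A·x̄ᵢ | A·ȳᵢ
plate | 32500.00 | 125.00 | 65.00 | 4062500.00 | 2112500.00
hole | -1127.00 | 177.50 | 82.50 | -200042.50 | -92977.50
Σ | 31373.00 |  |  | 3862457.50 | 2019522.50
X̄ = 3862457.50 / 31373.00 = 123.11 mm
Ȳ = 2019522.50 / 31373.00 = 64.37 mm

X̄ = 123.11 mm, Ȳ = 64.37 mm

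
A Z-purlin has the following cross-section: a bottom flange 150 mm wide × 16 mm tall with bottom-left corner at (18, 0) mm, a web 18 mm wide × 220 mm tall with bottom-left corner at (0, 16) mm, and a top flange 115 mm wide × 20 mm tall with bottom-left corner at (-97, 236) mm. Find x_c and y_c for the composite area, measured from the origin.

Part | A | x̄ᵢ | ȳᵢ | A·x̄ᵢ | A·ȳᵢ
bottom flange | 2400.00 | 93.00 | 8.00 | 223200.00 | 19200.00
web | 3960.00 | 9.00 | 126.00 | 35640.00 | 498960.00
top flange | 2300.00 | -39.50 | 246.00 | -90850.00 | 565800.00
Σ | 8660.00 |  |  | 167990.00 | 1083960.00
x_c = 167990.00 / 8660.00 = 19.40 mm
y_c = 1083960.00 / 8660.00 = 125.17 mm

x_c = 19.40 mm, y_c = 125.17 mm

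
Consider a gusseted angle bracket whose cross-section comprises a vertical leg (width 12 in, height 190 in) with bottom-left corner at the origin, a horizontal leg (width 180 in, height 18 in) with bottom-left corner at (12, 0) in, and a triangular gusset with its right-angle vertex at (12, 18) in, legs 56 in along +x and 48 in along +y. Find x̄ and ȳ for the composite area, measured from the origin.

vertical leg: A = 12 × 190 = 2280.00, centroid at (6.00, 95.00).
horizontal leg: A = 180 × 18 = 3240.00, centroid at (102.00, 9.00).
gusset: A = ½·56·48 = 1344.00, centroid at (30.67, 34.00).
ΣA = 6864.00 in²
ΣAx̄ = (2280.00)(6.00) + (3240.00)(102.00) + (1344.00)(30.67) = 385376.00 in³
ΣAȳ = (2280.00)(95.00) + (3240.00)(9.00) + (1344.00)(34.00) = 291456.00 in³
x̄ = 385376.00 / 6864.00 = 56.14 in
ȳ = 291456.00 / 6864.00 = 42.46 in

x̄ = 56.14 in, ȳ = 42.46 in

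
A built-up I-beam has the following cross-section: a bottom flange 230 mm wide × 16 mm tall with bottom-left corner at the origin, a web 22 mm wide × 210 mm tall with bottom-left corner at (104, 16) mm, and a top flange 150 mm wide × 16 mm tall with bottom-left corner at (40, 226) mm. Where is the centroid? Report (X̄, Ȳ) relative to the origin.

X̄ = 115.00 mm, Ȳ = 107.48 mm

Part | A | x̄ᵢ | ȳᵢ | A·x̄ᵢ | A·ȳᵢ
bottom flange | 3680.00 | 115.00 | 8.00 | 423200.00 | 29440.00
web | 4620.00 | 115.00 | 121.00 | 531300.00 | 559020.00
top flange | 2400.00 | 115.00 | 234.00 | 276000.00 | 561600.00
Σ | 10700.00 |  |  | 1230500.00 | 1150060.00
X̄ = 1230500.00 / 10700.00 = 115.00 mm
Ȳ = 1150060.00 / 10700.00 = 107.48 mm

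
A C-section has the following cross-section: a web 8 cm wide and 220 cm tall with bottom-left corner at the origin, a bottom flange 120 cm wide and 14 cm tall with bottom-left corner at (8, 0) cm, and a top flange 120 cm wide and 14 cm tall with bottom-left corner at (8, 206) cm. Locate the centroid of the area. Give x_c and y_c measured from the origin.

x_c = 46.00 cm, y_c = 110.00 cm

web: A = 8 × 220 = 1760.00, centroid at (4.00, 110.00).
bottom flange: A = 120 × 14 = 1680.00, centroid at (68.00, 7.00).
top flange: A = 120 × 14 = 1680.00, centroid at (68.00, 213.00).
ΣA = 5120.00 cm²
ΣAx_c = (1760.00)(4.00) + (1680.00)(68.00) + (1680.00)(68.00) = 235520.00 cm³
ΣAy_c = (1760.00)(110.00) + (1680.00)(7.00) + (1680.00)(213.00) = 563200.00 cm³
x_c = 235520.00 / 5120.00 = 46.00 cm
y_c = 563200.00 / 5120.00 = 110.00 cm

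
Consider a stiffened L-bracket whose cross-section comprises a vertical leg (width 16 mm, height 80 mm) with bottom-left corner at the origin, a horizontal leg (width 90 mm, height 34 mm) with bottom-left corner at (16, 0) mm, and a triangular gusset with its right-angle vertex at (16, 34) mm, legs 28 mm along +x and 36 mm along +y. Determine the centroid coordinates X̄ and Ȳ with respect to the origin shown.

X̄ = 43.28 mm, Ȳ = 26.09 mm

vertical leg: A = 16 × 80 = 1280.00, centroid at (8.00, 40.00).
horizontal leg: A = 90 × 34 = 3060.00, centroid at (61.00, 17.00).
gusset: A = ½·28·36 = 504.00, centroid at (25.33, 46.00).
ΣA = 4844.00 mm²
ΣAX̄ = (1280.00)(8.00) + (3060.00)(61.00) + (504.00)(25.33) = 209668.00 mm³
ΣAȲ = (1280.00)(40.00) + (3060.00)(17.00) + (504.00)(46.00) = 126404.00 mm³
X̄ = 209668.00 / 4844.00 = 43.28 mm
Ȳ = 126404.00 / 4844.00 = 26.09 mm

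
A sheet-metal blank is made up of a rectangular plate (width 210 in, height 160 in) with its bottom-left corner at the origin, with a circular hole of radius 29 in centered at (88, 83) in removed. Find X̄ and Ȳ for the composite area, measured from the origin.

plate: A = 210 × 160 = 33600.00, centroid at (105.00, 80.00).
hole: A = −π·29² = -2642.08, centroid at (88.00, 83.00).
ΣA = 30957.92 in², ΣAX̄ = 3295497.01 in³, ΣAȲ = 2468707.41 in³.
X̄ = 3295497.01/30957.92 = 106.45 in; Ȳ = 2468707.41/30957.92 = 79.74 in.

X̄ = 106.45 in, Ȳ = 79.74 in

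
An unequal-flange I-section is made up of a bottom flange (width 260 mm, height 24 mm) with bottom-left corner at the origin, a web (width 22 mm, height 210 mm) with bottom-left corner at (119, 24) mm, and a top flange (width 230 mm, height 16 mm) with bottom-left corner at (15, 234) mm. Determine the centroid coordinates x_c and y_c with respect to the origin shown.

x_c = 130.00 mm, y_c = 107.39 mm

Part | A | x̄ᵢ | ȳᵢ | A·x̄ᵢ | A·ȳᵢ
bottom flange | 6240.00 | 130.00 | 12.00 | 811200.00 | 74880.00
web | 4620.00 | 130.00 | 129.00 | 600600.00 | 595980.00
top flange | 3680.00 | 130.00 | 242.00 | 478400.00 | 890560.00
Σ | 14540.00 |  |  | 1890200.00 | 1561420.00
x_c = 1890200.00 / 14540.00 = 130.00 mm
y_c = 1561420.00 / 14540.00 = 107.39 mm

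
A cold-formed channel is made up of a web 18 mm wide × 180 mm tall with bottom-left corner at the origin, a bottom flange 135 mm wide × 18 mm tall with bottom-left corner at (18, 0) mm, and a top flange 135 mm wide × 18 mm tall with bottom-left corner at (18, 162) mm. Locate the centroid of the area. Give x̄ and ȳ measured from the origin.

Part | A | x̄ᵢ | ȳᵢ | A·x̄ᵢ | A·ȳᵢ
web | 3240.00 | 9.00 | 90.00 | 29160.00 | 291600.00
bottom flange | 2430.00 | 85.50 | 9.00 | 207765.00 | 21870.00
top flange | 2430.00 | 85.50 | 171.00 | 207765.00 | 415530.00
Σ | 8100.00 |  |  | 444690.00 | 729000.00
x̄ = 444690.00 / 8100.00 = 54.90 mm
ȳ = 729000.00 / 8100.00 = 90.00 mm

x̄ = 54.90 mm, ȳ = 90.00 mm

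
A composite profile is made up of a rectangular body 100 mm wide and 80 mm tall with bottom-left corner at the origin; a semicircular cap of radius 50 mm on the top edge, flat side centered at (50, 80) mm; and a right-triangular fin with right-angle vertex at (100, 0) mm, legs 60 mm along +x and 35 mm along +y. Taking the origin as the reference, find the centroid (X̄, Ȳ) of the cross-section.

rectangular body: A = 100 × 80 = 8000.00, centroid at (50.00, 40.00).
semicircular top: A = ½π·50² = 3926.99, centroid at (50.00, 101.22).
triangular fin: A = ½·60·35 = 1050.00, centroid at (120.00, 11.67).
ΣA = 12976.99 mm²
ΣAX̄ = (8000.00)(50.00) + (3926.99)(50.00) + (1050.00)(120.00) = 722349.54 mm³
ΣAȲ = (8000.00)(40.00) + (3926.99)(101.22) + (1050.00)(11.67) = 729742.60 mm³
X̄ = 722349.54 / 12976.99 = 55.66 mm
Ȳ = 729742.60 / 12976.99 = 56.23 mm

X̄ = 55.66 mm, Ȳ = 56.23 mm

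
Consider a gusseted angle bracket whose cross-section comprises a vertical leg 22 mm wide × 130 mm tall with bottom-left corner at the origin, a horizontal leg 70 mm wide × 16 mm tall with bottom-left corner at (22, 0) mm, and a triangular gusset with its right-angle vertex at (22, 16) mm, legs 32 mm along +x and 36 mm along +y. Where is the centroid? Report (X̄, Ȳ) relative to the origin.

vertical leg: A = 22 × 130 = 2860.00, centroid at (11.00, 65.00).
horizontal leg: A = 70 × 16 = 1120.00, centroid at (57.00, 8.00).
gusset: A = ½·32·36 = 576.00, centroid at (32.67, 28.00).
ΣA = 4556.00 mm²
ΣAX̄ = (2860.00)(11.00) + (1120.00)(57.00) + (576.00)(32.67) = 114116.00 mm³
ΣAȲ = (2860.00)(65.00) + (1120.00)(8.00) + (576.00)(28.00) = 210988.00 mm³
X̄ = 114116.00 / 4556.00 = 25.05 mm
Ȳ = 210988.00 / 4556.00 = 46.31 mm

X̄ = 25.05 mm, Ȳ = 46.31 mm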